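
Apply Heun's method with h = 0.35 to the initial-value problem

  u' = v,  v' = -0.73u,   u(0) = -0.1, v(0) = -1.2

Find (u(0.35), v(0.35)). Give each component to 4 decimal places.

-0.5155, -1.1208

Heun on (u,v): k1 = f(t_n, state_n); k2 = f(t_n + h, state_n + h·k1); state_{n+1} = state_n + (h/2)·(k1 + k2).
0.000000: (-0.100000, -1.200000)
  k1 = (-1.200000, 0.073000)
  predictor → (-0.520000, -1.174450)
  k2 = (-1.174450, 0.379600)
  → (-0.515529, -1.120795)
(u(0.35), v(0.35)) ≈ (-0.5155, -1.1208)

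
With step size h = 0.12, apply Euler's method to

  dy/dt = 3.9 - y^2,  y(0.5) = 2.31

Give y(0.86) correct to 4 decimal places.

Euler: y_{n+1} = y_n + h·f(t_n, y_n).
t=0.500000, y=2.310000: f=-1.436100 → y ← 2.310000 + 0.12·(-1.436100) = 2.137668
t=0.620000, y=2.137668: f=-0.669624 → y ← 2.137668 + 0.12·(-0.669624) = 2.057313
t=0.740000, y=2.057313: f=-0.332537 → y ← 2.057313 + 0.12·(-0.332537) = 2.017409
y(0.86) ≈ 2.0174

2.0174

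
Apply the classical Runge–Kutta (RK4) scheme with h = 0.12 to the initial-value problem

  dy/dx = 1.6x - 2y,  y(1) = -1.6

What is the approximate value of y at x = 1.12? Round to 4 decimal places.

-1.0773

RK4: k1 = f(x_n, y_n); k2 = f(x_n + h/2, y_n + (h/2)·k1); k3 = f(x_n + h/2, y_n + (h/2)·k2); k4 = f(x_n + h, y_n + h·k3); y_{n+1} = y_n + (h/6)·(k1 + 2k2 + 2k3 + k4).
x=1.000000, y=-1.600000:
  k1 = f(1.000000, -1.600000) = 4.800000
  k2 = f(1.060000, -1.312000) = 4.320000
  k3 = f(1.060000, -1.340800) = 4.377600
  k4 = f(1.120000, -1.074688) = 3.941376
  y ← -1.600000 + (0.12/6)·(k1 + 2k2 + 2k3 + k4) = -1.077268
y(1.12) ≈ -1.0773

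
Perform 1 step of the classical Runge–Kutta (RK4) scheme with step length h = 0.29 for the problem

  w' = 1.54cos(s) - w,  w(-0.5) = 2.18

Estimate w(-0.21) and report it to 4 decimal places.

RK4: k1 = f(s_n, w_n); k2 = f(s_n + h/2, w_n + (h/2)·k1); k3 = f(s_n + h/2, w_n + (h/2)·k2); k4 = f(s_n + h, w_n + h·k3); w_{n+1} = w_n + (h/6)·(k1 + 2k2 + 2k3 + k4).
s=-0.500000, w=2.180000:
  k1 = f(-0.500000, 2.180000) = -0.828523
  k2 = f(-0.355000, 2.059864) = -0.615889
  k3 = f(-0.355000, 2.090696) = -0.646721
  k4 = f(-0.210000, 1.992451) = -0.486283
  w ← 2.180000 + (0.29/6)·(k1 + 2k2 + 2k3 + k4) = 1.994399
w(-0.21) ≈ 1.9944

1.9944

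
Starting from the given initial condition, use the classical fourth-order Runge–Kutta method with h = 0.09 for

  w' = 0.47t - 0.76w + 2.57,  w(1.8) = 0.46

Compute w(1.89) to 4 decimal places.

RK4: k1 = f(t_n, w_n); k2 = f(t_n + h/2, w_n + (h/2)·k1); k3 = f(t_n + h/2, w_n + (h/2)·k2); k4 = f(t_n + h, w_n + h·k3); w_{n+1} = w_n + (h/6)·(k1 + 2k2 + 2k3 + k4).
t=1.800000, w=0.460000:
  k1 = f(1.800000, 0.460000) = 3.066400
  k2 = f(1.845000, 0.597988) = 2.982679
  k3 = f(1.845000, 0.594221) = 2.985542
  k4 = f(1.890000, 0.728699) = 2.904489
  w ← 0.460000 + (0.09/6)·(k1 + 2k2 + 2k3 + k4) = 0.728610
w(1.89) ≈ 0.7286

0.7286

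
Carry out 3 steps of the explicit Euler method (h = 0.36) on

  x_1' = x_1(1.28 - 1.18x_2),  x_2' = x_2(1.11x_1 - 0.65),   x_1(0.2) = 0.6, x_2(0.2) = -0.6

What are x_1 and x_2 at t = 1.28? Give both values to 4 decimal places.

3.1157, -1.0461

Euler on (x_1,x_2): x_1_{n+1} = x_1_n + h·x_1', x_2_{n+1} = x_2_n + h·x_2'.
0.200000: (0.600000, -0.600000); f=(1.192800, -0.009600) → (1.029408, -0.603456)
0.560000: (1.029408, -0.603456); f=(2.050661, -0.297288) → (1.767646, -0.710480)
0.920000: (1.767646, -0.710480); f=(3.744521, -0.932211) → (3.115674, -1.046076)
(x_1(1.28), x_2(1.28)) ≈ (3.1157, -1.0461)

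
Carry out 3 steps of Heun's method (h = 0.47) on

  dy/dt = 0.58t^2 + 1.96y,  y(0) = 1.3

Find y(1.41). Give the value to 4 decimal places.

Heun: k1 = f(t_n, y_n); k2 = f(t_n + h, y_n + h·k1); y_{n+1} = y_n + (h/2)·(k1 + k2).
t=0.000000, y=1.300000:
  k1 = f(0.000000, 1.300000) = 2.548000
  k2 = f(0.470000, 2.497560) = 5.023340
  y ← 1.300000 + (0.47/2)·(2.548000 + 5.023340) = 3.079265
t=0.470000, y=3.079265:
  k1 = f(0.470000, 3.079265) = 6.163481
  k2 = f(0.940000, 5.976101) = 12.225646
  y ← 3.079265 + (0.47/2)·(6.163481 + 12.225646) = 7.400710
t=0.940000, y=7.400710:
  k1 = f(0.940000, 7.400710) = 15.017879
  k2 = f(1.410000, 14.459113) = 29.492959
  y ← 7.400710 + (0.47/2)·(15.017879 + 29.492959) = 17.860756
y(1.41) ≈ 17.8608

17.8608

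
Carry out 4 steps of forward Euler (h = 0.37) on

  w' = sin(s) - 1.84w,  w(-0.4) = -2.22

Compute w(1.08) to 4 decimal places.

0.2517

Euler: w_{n+1} = w_n + h·f(s_n, w_n).
s=-0.400000, w=-2.220000: f=3.695382 → w ← -2.220000 + 0.37·3.695382 = -0.852709
s=-0.030000, w=-0.852709: f=1.538989 → w ← -0.852709 + 0.37·1.538989 = -0.283283
s=0.340000, w=-0.283283: f=0.854728 → w ← -0.283283 + 0.37·0.854728 = 0.032966
s=0.710000, w=0.032966: f=0.591176 → w ← 0.032966 + 0.37·0.591176 = 0.251701
w(1.08) ≈ 0.2517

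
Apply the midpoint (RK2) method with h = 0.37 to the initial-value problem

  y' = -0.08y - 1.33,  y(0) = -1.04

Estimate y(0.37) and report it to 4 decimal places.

Midpoint: k1 = f(x_n, y_n); k2 = f(x_n + h/2, y_n + (h/2)·k1); y_{n+1} = y_n + h·k2.
x=0.000000, y=-1.040000:
  k1 = f(0.000000, -1.040000) = -1.246800
  k2 = f(0.185000, -1.270658) = -1.228347
  y ← -1.040000 + 0.37·(-1.228347) = -1.494489
y(0.37) ≈ -1.4945

-1.4945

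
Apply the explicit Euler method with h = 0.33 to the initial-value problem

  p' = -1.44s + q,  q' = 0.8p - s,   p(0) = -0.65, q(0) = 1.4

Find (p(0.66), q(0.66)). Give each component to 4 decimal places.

Euler on (p,q): p_{n+1} = p_n + h·p', q_{n+1} = q_n + h·q'.
0.000000: (-0.650000, 1.400000); f=(1.400000, -0.520000) → (-0.188000, 1.228400)
0.330000: (-0.188000, 1.228400); f=(0.753200, -0.480400) → (0.060556, 1.069868)
(p(0.66), q(0.66)) ≈ (0.0606, 1.0699)

0.0606, 1.0699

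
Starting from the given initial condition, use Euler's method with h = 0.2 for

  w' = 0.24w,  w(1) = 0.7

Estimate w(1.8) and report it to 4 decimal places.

0.8444

Euler: w_{n+1} = w_n + h·f(t_n, w_n).
t=1.000000, w=0.700000: f=0.168000 → w ← 0.700000 + 0.2·0.168000 = 0.733600
t=1.200000, w=0.733600: f=0.176064 → w ← 0.733600 + 0.2·0.176064 = 0.768813
t=1.400000, w=0.768813: f=0.184515 → w ← 0.768813 + 0.2·0.184515 = 0.805716
t=1.600000, w=0.805716: f=0.193372 → w ← 0.805716 + 0.2·0.193372 = 0.844390
w(1.8) ≈ 0.8444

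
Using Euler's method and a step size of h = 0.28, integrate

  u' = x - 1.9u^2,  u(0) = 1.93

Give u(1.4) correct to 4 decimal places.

Euler: u_{n+1} = u_n + h·f(x_n, u_n).
x=0.000000, u=1.930000: f=-7.077310 → u ← 1.930000 + 0.28·(-7.077310) = -0.051647
x=0.280000, u=-0.051647: f=0.274932 → u ← -0.051647 + 0.28·0.274932 = 0.025334
x=0.560000, u=0.025334: f=0.558781 → u ← 0.025334 + 0.28·0.558781 = 0.181793
x=0.840000, u=0.181793: f=0.777208 → u ← 0.181793 + 0.28·0.777208 = 0.399411
x=1.120000, u=0.399411: f=0.816895 → u ← 0.399411 + 0.28·0.816895 = 0.628141
u(1.4) ≈ 0.6281

0.6281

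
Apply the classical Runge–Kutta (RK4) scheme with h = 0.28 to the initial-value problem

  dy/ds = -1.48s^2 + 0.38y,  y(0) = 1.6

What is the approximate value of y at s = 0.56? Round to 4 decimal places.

RK4: k1 = f(s_n, y_n); k2 = f(s_n + h/2, y_n + (h/2)·k1); k3 = f(s_n + h/2, y_n + (h/2)·k2); k4 = f(s_n + h, y_n + h·k3); y_{n+1} = y_n + (h/6)·(k1 + 2k2 + 2k3 + k4).
s=0.000000, y=1.600000:
  k1 = f(0.000000, 1.600000) = 0.608000
  k2 = f(0.140000, 1.685120) = 0.611338
  k3 = f(0.140000, 1.685587) = 0.611515
  k4 = f(0.280000, 1.771224) = 0.557033
  y ← 1.600000 + (0.28/6)·(k1 + 2k2 + 2k3 + k4) = 1.768501
s=0.280000, y=1.768501:
  k1 = f(0.280000, 1.768501) = 0.555998
  k2 = f(0.420000, 1.846341) = 0.440538
  k3 = f(0.420000, 1.830176) = 0.434395
  k4 = f(0.560000, 1.890132) = 0.254122
  y ← 1.768501 + (0.28/6)·(k1 + 2k2 + 2k3 + k4) = 1.887967
y(0.56) ≈ 1.8880

1.8880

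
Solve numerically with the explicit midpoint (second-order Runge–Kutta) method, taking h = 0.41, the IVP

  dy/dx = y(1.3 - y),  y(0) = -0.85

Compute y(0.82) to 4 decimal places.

-9.3544

Midpoint: k1 = f(x_n, y_n); k2 = f(x_n + h/2, y_n + (h/2)·k1); y_{n+1} = y_n + h·k2.
x=0.000000, y=-0.850000:
  k1 = f(0.000000, -0.850000) = -1.827500
  k2 = f(0.205000, -1.224638) = -3.091766
  y ← -0.850000 + 0.41·(-3.091766) = -2.117624
x=0.410000, y=-2.117624:
  k1 = f(0.410000, -2.117624) = -7.237242
  k2 = f(0.615000, -3.601259) = -17.650700
  y ← -2.117624 + 0.41·(-17.650700) = -9.354411
y(0.82) ≈ -9.3544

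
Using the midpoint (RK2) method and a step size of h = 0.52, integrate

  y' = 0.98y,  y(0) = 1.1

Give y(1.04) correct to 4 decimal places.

2.9566

Midpoint: k1 = f(x_n, y_n); k2 = f(x_n + h/2, y_n + (h/2)·k1); y_{n+1} = y_n + h·k2.
x=0.000000, y=1.100000:
  k1 = f(0.000000, 1.100000) = 1.078000
  k2 = f(0.260000, 1.380280) = 1.352674
  y ← 1.100000 + 0.52·1.352674 = 1.803391
x=0.520000, y=1.803391:
  k1 = f(0.520000, 1.803391) = 1.767323
  k2 = f(0.780000, 2.262895) = 2.217637
  y ← 1.803391 + 0.52·2.217637 = 2.956562
y(1.04) ≈ 2.9566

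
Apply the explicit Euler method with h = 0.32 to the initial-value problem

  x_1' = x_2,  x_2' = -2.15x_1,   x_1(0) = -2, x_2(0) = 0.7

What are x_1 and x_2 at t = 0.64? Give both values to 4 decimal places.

Euler on (x_1,x_2): x_1_{n+1} = x_1_n + h·x_1', x_2_{n+1} = x_2_n + h·x_2'.
0.000000: (-2.000000, 0.700000); f=(0.700000, 4.300000) → (-1.776000, 2.076000)
0.320000: (-1.776000, 2.076000); f=(2.076000, 3.818400) → (-1.111680, 3.297888)
(x_1(0.64), x_2(0.64)) ≈ (-1.1117, 3.2979)

-1.1117, 3.2979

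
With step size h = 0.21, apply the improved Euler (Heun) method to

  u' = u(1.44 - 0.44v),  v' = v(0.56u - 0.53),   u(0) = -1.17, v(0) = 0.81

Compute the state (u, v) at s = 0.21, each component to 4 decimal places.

Heun on (u,v): k1 = f(s_n, state_n); k2 = f(s_n + h, state_n + h·k1); state_{n+1} = state_n + (h/2)·(k1 + k2).
0.000000: (-1.170000, 0.810000)
  k1 = (-1.267812, -0.960012)
  predictor → (-1.436241, 0.608397)
  k2 = (-1.683712, -0.811782)
  → (-1.479910, 0.623962)
(u(0.21), v(0.21)) ≈ (-1.4799, 0.6240)

-1.4799, 0.6240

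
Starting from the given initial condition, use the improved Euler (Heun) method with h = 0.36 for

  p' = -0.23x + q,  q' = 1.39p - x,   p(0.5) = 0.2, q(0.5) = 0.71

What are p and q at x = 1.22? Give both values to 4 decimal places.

Heun on (p,q): k1 = f(x_n, state_n); k2 = f(x_n + h, state_n + h·k1); state_{n+1} = state_n + (h/2)·(k1 + k2).
0.500000: (0.200000, 0.710000)
  k1 = (0.595000, -0.222000)
  predictor → (0.414200, 0.630080)
  k2 = (0.432280, -0.284262)
  → (0.384910, 0.618873)
0.860000: (0.384910, 0.618873)
  k1 = (0.421073, -0.324975)
  predictor → (0.536497, 0.501882)
  k2 = (0.221282, -0.474270)
  → (0.500534, 0.475009)
(p(1.22), q(1.22)) ≈ (0.5005, 0.4750)

0.5005, 0.4750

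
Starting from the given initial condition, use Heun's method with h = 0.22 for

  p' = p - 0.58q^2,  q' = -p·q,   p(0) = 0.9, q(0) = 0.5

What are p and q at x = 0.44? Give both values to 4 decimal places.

Heun on (p,q): k1 = f(x_n, state_n); k2 = f(x_n + h, state_n + h·k1); state_{n+1} = state_n + (h/2)·(k1 + k2).
0.000000: (0.900000, 0.500000)
  k1 = (0.755000, -0.450000)
  predictor → (1.066100, 0.401000)
  k2 = (0.972835, -0.427506)
  → (1.090062, 0.403474)
0.220000: (1.090062, 0.403474)
  k1 = (0.995643, -0.439812)
  predictor → (1.309103, 0.306716)
  k2 = (1.254540, -0.401523)
  → (1.337582, 0.310928)
(p(0.44), q(0.44)) ≈ (1.3376, 0.3109)

1.3376, 0.3109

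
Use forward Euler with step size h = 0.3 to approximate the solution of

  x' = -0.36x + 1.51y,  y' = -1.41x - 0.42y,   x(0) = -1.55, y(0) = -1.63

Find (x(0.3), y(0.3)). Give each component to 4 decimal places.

Euler on (x,y): x_{n+1} = x_n + h·x', y_{n+1} = y_n + h·y'.
0.000000: (-1.550000, -1.630000); f=(-1.903300, 2.870100) → (-2.120990, -0.768970)
(x(0.3), y(0.3)) ≈ (-2.1210, -0.7690)

-2.1210, -0.7690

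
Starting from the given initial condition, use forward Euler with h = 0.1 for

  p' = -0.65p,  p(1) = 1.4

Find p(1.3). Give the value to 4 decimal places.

Euler: p_{n+1} = p_n + h·f(t_n, p_n).
t=1.000000, p=1.400000: f=-0.910000 → p ← 1.400000 + 0.1·(-0.910000) = 1.309000
t=1.100000, p=1.309000: f=-0.850850 → p ← 1.309000 + 0.1·(-0.850850) = 1.223915
t=1.200000, p=1.223915: f=-0.795545 → p ← 1.223915 + 0.1·(-0.795545) = 1.144361
p(1.3) ≈ 1.1444

1.1444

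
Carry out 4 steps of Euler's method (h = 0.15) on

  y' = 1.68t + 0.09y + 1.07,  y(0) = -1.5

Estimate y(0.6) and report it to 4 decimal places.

Euler: y_{n+1} = y_n + h·f(t_n, y_n).
t=0.000000, y=-1.500000: f=0.935000 → y ← -1.500000 + 0.15·0.935000 = -1.359750
t=0.150000, y=-1.359750: f=1.199623 → y ← -1.359750 + 0.15·1.199623 = -1.179807
t=0.300000, y=-1.179807: f=1.467817 → y ← -1.179807 + 0.15·1.467817 = -0.959634
t=0.450000, y=-0.959634: f=1.739633 → y ← -0.959634 + 0.15·1.739633 = -0.698689
y(0.6) ≈ -0.6987

-0.6987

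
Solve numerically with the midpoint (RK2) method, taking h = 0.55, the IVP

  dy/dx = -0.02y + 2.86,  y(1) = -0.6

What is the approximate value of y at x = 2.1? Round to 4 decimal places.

Midpoint: k1 = f(x_n, y_n); k2 = f(x_n + h/2, y_n + (h/2)·k1); y_{n+1} = y_n + h·k2.
x=1.000000, y=-0.600000:
  k1 = f(1.000000, -0.600000) = 2.872000
  k2 = f(1.275000, 0.189800) = 2.856204
  y ← -0.600000 + 0.55·2.856204 = 0.970912
x=1.550000, y=0.970912:
  k1 = f(1.550000, 0.970912) = 2.840582
  k2 = f(1.825000, 1.752072) = 2.824959
  y ← 0.970912 + 0.55·2.824959 = 2.524639
y(2.1) ≈ 2.5246

2.5246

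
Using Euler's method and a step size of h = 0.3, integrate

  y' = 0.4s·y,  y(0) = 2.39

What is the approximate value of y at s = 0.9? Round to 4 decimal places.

Euler: y_{n+1} = y_n + h·f(s_n, y_n).
s=0.000000, y=2.390000: f=0.000000 → y ← 2.390000 + 0.3·0.000000 = 2.390000
s=0.300000, y=2.390000: f=0.286800 → y ← 2.390000 + 0.3·0.286800 = 2.476040
s=0.600000, y=2.476040: f=0.594250 → y ← 2.476040 + 0.3·0.594250 = 2.654315
y(0.9) ≈ 2.6543

2.6543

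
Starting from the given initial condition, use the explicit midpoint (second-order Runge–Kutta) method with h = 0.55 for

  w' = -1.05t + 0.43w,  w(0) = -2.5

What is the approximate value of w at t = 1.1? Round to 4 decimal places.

-4.7120

Midpoint: k1 = f(t_n, w_n); k2 = f(t_n + h/2, w_n + (h/2)·k1); w_{n+1} = w_n + h·k2.
t=0.000000, w=-2.500000:
  k1 = f(0.000000, -2.500000) = -1.075000
  k2 = f(0.275000, -2.795625) = -1.490869
  w ← -2.500000 + 0.55·(-1.490869) = -3.319978
t=0.550000, w=-3.319978:
  k1 = f(0.550000, -3.319978) = -2.005090
  k2 = f(0.825000, -3.871378) = -2.530942
  w ← -3.319978 + 0.55·(-2.530942) = -4.711996
w(1.1) ≈ -4.7120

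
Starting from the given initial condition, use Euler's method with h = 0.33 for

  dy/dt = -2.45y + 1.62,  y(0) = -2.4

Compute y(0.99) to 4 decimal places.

0.6397

Euler: y_{n+1} = y_n + h·f(t_n, y_n).
t=0.000000, y=-2.400000: f=7.500000 → y ← -2.400000 + 0.33·7.500000 = 0.075000
t=0.330000, y=0.075000: f=1.436250 → y ← 0.075000 + 0.33·1.436250 = 0.548963
t=0.660000, y=0.548963: f=0.275042 → y ← 0.548963 + 0.33·0.275042 = 0.639726
y(0.99) ≈ 0.6397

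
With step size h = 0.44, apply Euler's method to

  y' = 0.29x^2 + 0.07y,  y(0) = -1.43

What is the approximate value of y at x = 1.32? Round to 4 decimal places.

Euler: y_{n+1} = y_n + h·f(x_n, y_n).
x=0.000000, y=-1.430000: f=-0.100100 → y ← -1.430000 + 0.44·(-0.100100) = -1.474044
x=0.440000, y=-1.474044: f=-0.047039 → y ← -1.474044 + 0.44·(-0.047039) = -1.494741
x=0.880000, y=-1.494741: f=0.119944 → y ← -1.494741 + 0.44·0.119944 = -1.441966
y(1.32) ≈ -1.4420

-1.4420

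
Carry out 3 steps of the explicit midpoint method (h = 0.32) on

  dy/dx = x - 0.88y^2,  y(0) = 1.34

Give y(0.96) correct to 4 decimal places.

0.9691

Midpoint: k1 = f(x_n, y_n); k2 = f(x_n + h/2, y_n + (h/2)·k1); y_{n+1} = y_n + h·k2.
x=0.000000, y=1.340000:
  k1 = f(0.000000, 1.340000) = -1.580128
  k2 = f(0.160000, 1.087180) = -0.880124
  y ← 1.340000 + 0.32·(-0.880124) = 1.058360
x=0.320000, y=1.058360:
  k1 = f(0.320000, 1.058360) = -0.665711
  k2 = f(0.480000, 0.951846) = -0.317290
  y ← 1.058360 + 0.32·(-0.317290) = 0.956827
x=0.640000, y=0.956827:
  k1 = f(0.640000, 0.956827) = -0.165656
  k2 = f(0.800000, 0.930322) = 0.038360
  y ← 0.956827 + 0.32·0.038360 = 0.969103
y(0.96) ≈ 0.9691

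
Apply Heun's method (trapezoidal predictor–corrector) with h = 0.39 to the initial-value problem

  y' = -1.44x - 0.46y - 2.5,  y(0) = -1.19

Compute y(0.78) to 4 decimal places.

Heun: k1 = f(x_n, y_n); k2 = f(x_n + h, y_n + h·k1); y_{n+1} = y_n + (h/2)·(k1 + k2).
x=0.000000, y=-1.190000:
  k1 = f(0.000000, -1.190000) = -1.952600
  k2 = f(0.390000, -1.951514) = -2.163904
  y ← -1.190000 + (0.39/2)·(-1.952600 + (-2.163904)) = -1.992718
x=0.390000, y=-1.992718:
  k1 = f(0.390000, -1.992718) = -2.144950
  k2 = f(0.780000, -2.829249) = -2.321746
  y ← -1.992718 + (0.39/2)·(-2.144950 + (-2.321746)) = -2.863724
y(0.78) ≈ -2.8637

-2.8637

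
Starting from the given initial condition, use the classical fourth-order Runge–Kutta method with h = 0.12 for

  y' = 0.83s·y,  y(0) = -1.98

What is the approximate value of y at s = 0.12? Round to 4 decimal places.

-1.9919

RK4: k1 = f(s_n, y_n); k2 = f(s_n + h/2, y_n + (h/2)·k1); k3 = f(s_n + h/2, y_n + (h/2)·k2); k4 = f(s_n + h, y_n + h·k3); y_{n+1} = y_n + (h/6)·(k1 + 2k2 + 2k3 + k4).
s=0.000000, y=-1.980000:
  k1 = f(0.000000, -1.980000) = 0.000000
  k2 = f(0.060000, -1.980000) = -0.098604
  k3 = f(0.060000, -1.985916) = -0.098899
  k4 = f(0.120000, -1.991868) = -0.198390
  y ← -1.980000 + (0.12/6)·(k1 + 2k2 + 2k3 + k4) = -1.991868
y(0.12) ≈ -1.9919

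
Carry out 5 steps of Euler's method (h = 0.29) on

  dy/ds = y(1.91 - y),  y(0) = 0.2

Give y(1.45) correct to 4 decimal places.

1.1212

Euler: y_{n+1} = y_n + h·f(s_n, y_n).
s=0.000000, y=0.200000: f=0.342000 → y ← 0.200000 + 0.29·0.342000 = 0.299180
s=0.290000, y=0.299180: f=0.481925 → y ← 0.299180 + 0.29·0.481925 = 0.438938
s=0.580000, y=0.438938: f=0.645705 → y ← 0.438938 + 0.29·0.645705 = 0.626193
s=0.870000, y=0.626193: f=0.803911 → y ← 0.626193 + 0.29·0.803911 = 0.859327
s=1.160000, y=0.859327: f=0.902872 → y ← 0.859327 + 0.29·0.902872 = 1.121160
y(1.45) ≈ 1.1212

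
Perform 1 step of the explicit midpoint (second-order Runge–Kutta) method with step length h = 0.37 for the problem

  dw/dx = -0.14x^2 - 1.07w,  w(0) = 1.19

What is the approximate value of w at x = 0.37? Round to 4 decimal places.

Midpoint: k1 = f(x_n, w_n); k2 = f(x_n + h/2, w_n + (h/2)·k1); w_{n+1} = w_n + h·k2.
x=0.000000, w=1.190000:
  k1 = f(0.000000, 1.190000) = -1.273300
  k2 = f(0.185000, 0.954439) = -1.026042
  w ← 1.190000 + 0.37·(-1.026042) = 0.810365
w(0.37) ≈ 0.8104

0.8104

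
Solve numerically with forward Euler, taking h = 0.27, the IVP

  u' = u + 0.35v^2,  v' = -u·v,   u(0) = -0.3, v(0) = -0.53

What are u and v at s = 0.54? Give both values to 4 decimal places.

Euler on (u,v): u_{n+1} = u_n + h·u', v_{n+1} = v_n + h·v'.
0.000000: (-0.300000, -0.530000); f=(-0.201685, -0.159000) → (-0.354455, -0.572930)
0.270000: (-0.354455, -0.572930); f=(-0.239568, -0.203078) → (-0.419138, -0.627761)
(u(0.54), v(0.54)) ≈ (-0.4191, -0.6278)

-0.4191, -0.6278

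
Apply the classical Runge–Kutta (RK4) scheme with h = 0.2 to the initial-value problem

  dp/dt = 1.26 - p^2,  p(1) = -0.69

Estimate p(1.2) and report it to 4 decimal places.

-0.5116

RK4: k1 = f(t_n, p_n); k2 = f(t_n + h/2, p_n + (h/2)·k1); k3 = f(t_n + h/2, p_n + (h/2)·k2); k4 = f(t_n + h, p_n + h·k3); p_{n+1} = p_n + (h/6)·(k1 + 2k2 + 2k3 + k4).
t=1.000000, p=-0.690000:
  k1 = f(1.000000, -0.690000) = 0.783900
  k2 = f(1.100000, -0.611610) = 0.885933
  k3 = f(1.100000, -0.601407) = 0.898310
  k4 = f(1.200000, -0.510338) = 0.999555
  p ← -0.690000 + (0.2/6)·(k1 + 2k2 + 2k3 + k4) = -0.511602
p(1.2) ≈ -0.5116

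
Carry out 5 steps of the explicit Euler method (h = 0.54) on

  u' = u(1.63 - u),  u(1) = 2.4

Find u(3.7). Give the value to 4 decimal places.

1.6299

Euler: u_{n+1} = u_n + h·f(x_n, u_n).
x=1.000000, u=2.400000: f=-1.848000 → u ← 2.400000 + 0.54·(-1.848000) = 1.402080
x=1.540000, u=1.402080: f=0.319562 → u ← 1.402080 + 0.54·0.319562 = 1.574644
x=2.080000, u=1.574644: f=0.087167 → u ← 1.574644 + 0.54·0.087167 = 1.621714
x=2.620000, u=1.621714: f=0.013438 → u ← 1.621714 + 0.54·0.013438 = 1.628970
x=3.160000, u=1.628970: f=0.001678 → u ← 1.628970 + 0.54·0.001678 = 1.629876
u(3.7) ≈ 1.6299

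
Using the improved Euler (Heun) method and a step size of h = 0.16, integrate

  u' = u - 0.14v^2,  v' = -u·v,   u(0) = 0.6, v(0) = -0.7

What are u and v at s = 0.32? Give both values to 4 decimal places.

Heun on (u,v): k1 = f(s_n, state_n); k2 = f(s_n + h, state_n + h·k1); state_{n+1} = state_n + (h/2)·(k1 + k2).
0.000000: (0.600000, -0.700000)
  k1 = (0.531400, 0.420000)
  predictor → (0.685024, -0.632800)
  k2 = (0.628963, 0.433483)
  → (0.692829, -0.631721)
0.160000: (0.692829, -0.631721)
  k1 = (0.636959, 0.437675)
  predictor → (0.794742, -0.561693)
  k2 = (0.750573, 0.446402)
  → (0.803832, -0.560995)
(u(0.32), v(0.32)) ≈ (0.8038, -0.5610)

0.8038, -0.5610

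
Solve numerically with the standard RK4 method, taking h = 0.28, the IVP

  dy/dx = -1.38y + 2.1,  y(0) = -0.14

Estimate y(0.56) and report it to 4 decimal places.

RK4: k1 = f(x_n, y_n); k2 = f(x_n + h/2, y_n + (h/2)·k1); k3 = f(x_n + h/2, y_n + (h/2)·k2); k4 = f(x_n + h, y_n + h·k3); y_{n+1} = y_n + (h/6)·(k1 + 2k2 + 2k3 + k4).
x=0.000000, y=-0.140000:
  k1 = f(0.000000, -0.140000) = 2.293200
  k2 = f(0.140000, 0.181048) = 1.850154
  k3 = f(0.140000, 0.119022) = 1.935750
  k4 = f(0.280000, 0.402010) = 1.545226
  y ← -0.140000 + (0.28/6)·(k1 + 2k2 + 2k3 + k4) = 0.392478
x=0.280000, y=0.392478:
  k1 = f(0.280000, 0.392478) = 1.558381
  k2 = f(0.420000, 0.610651) = 1.257302
  k3 = f(0.420000, 0.568500) = 1.315470
  k4 = f(0.560000, 0.760809) = 1.050083
  y ← 0.392478 + (0.28/6)·(k1 + 2k2 + 2k3 + k4) = 0.754331
y(0.56) ≈ 0.7543

0.7543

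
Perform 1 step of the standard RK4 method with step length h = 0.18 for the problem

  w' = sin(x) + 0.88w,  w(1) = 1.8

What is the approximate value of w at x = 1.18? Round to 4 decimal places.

RK4: k1 = f(x_n, w_n); k2 = f(x_n + h/2, w_n + (h/2)·k1); k3 = f(x_n + h/2, w_n + (h/2)·k2); k4 = f(x_n + h, w_n + h·k3); w_{n+1} = w_n + (h/6)·(k1 + 2k2 + 2k3 + k4).
x=1.000000, w=1.800000:
  k1 = f(1.000000, 1.800000) = 2.425471
  k2 = f(1.090000, 2.018292) = 2.662724
  k3 = f(1.090000, 2.039645) = 2.681515
  k4 = f(1.180000, 2.282673) = 2.933358
  w ← 1.800000 + (0.18/6)·(k1 + 2k2 + 2k3 + k4) = 2.281419
w(1.18) ≈ 2.2814

2.2814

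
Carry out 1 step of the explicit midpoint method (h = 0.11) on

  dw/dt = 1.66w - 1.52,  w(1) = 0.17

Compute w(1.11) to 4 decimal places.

0.0214

Midpoint: k1 = f(t_n, w_n); k2 = f(t_n + h/2, w_n + (h/2)·k1); w_{n+1} = w_n + h·k2.
t=1.000000, w=0.170000:
  k1 = f(1.000000, 0.170000) = -1.237800
  k2 = f(1.055000, 0.101921) = -1.350811
  w ← 0.170000 + 0.11·(-1.350811) = 0.021411
w(1.11) ≈ 0.0214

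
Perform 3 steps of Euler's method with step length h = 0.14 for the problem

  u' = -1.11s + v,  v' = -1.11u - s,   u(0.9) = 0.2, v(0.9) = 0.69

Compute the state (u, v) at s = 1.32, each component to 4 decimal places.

-0.0628, 0.1869

Euler on (u,v): u_{n+1} = u_n + h·u', v_{n+1} = v_n + h·v'.
0.900000: (0.200000, 0.690000); f=(-0.309000, -1.122000) → (0.156740, 0.532920)
1.040000: (0.156740, 0.532920); f=(-0.621480, -1.213981) → (0.069733, 0.362963)
1.180000: (0.069733, 0.362963); f=(-0.946837, -1.257403) → (-0.062824, 0.186926)
(u(1.32), v(1.32)) ≈ (-0.0628, 0.1869)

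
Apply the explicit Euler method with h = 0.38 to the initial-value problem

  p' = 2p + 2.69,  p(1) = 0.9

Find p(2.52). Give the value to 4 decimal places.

20.1961

Euler: p_{n+1} = p_n + h·f(x_n, p_n).
x=1.000000, p=0.900000: f=4.490000 → p ← 0.900000 + 0.38·4.490000 = 2.606200
x=1.380000, p=2.606200: f=7.902400 → p ← 2.606200 + 0.38·7.902400 = 5.609112
x=1.760000, p=5.609112: f=13.908224 → p ← 5.609112 + 0.38·13.908224 = 10.894237
x=2.140000, p=10.894237: f=24.478474 → p ← 10.894237 + 0.38·24.478474 = 20.196057
p(2.52) ≈ 20.1961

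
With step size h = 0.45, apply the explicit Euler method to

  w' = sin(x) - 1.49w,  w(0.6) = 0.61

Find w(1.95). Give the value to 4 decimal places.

Euler: w_{n+1} = w_n + h·f(x_n, w_n).
x=0.600000, w=0.610000: f=-0.344258 → w ← 0.610000 + 0.45·(-0.344258) = 0.455084
x=1.050000, w=0.455084: f=0.189348 → w ← 0.455084 + 0.45·0.189348 = 0.540291
x=1.500000, w=0.540291: f=0.192462 → w ← 0.540291 + 0.45·0.192462 = 0.626899
w(1.95) ≈ 0.6269

0.6269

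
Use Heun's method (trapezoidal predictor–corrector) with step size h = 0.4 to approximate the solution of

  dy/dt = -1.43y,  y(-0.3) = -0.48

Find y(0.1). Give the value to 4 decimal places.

-0.2840

Heun: k1 = f(t_n, y_n); k2 = f(t_n + h, y_n + h·k1); y_{n+1} = y_n + (h/2)·(k1 + k2).
t=-0.300000, y=-0.480000:
  k1 = f(-0.300000, -0.480000) = 0.686400
  k2 = f(0.100000, -0.205440) = 0.293779
  y ← -0.480000 + (0.4/2)·(0.686400 + 0.293779) = -0.283964
y(0.1) ≈ -0.2840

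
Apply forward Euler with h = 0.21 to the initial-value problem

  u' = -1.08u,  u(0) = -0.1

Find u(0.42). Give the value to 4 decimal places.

-0.0598

Euler: u_{n+1} = u_n + h·f(x_n, u_n).
x=0.000000, u=-0.100000: f=0.108000 → u ← -0.100000 + 0.21·0.108000 = -0.077320
x=0.210000, u=-0.077320: f=0.083506 → u ← -0.077320 + 0.21·0.083506 = -0.059784
u(0.42) ≈ -0.0598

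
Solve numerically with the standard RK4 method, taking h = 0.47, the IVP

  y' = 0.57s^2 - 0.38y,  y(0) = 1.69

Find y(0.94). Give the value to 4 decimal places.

1.3271

RK4: k1 = f(s_n, y_n); k2 = f(s_n + h/2, y_n + (h/2)·k1); k3 = f(s_n + h/2, y_n + (h/2)·k2); k4 = f(s_n + h, y_n + h·k3); y_{n+1} = y_n + (h/6)·(k1 + 2k2 + 2k3 + k4).
s=0.000000, y=1.690000:
  k1 = f(0.000000, 1.690000) = -0.642200
  k2 = f(0.235000, 1.539083) = -0.553373
  k3 = f(0.235000, 1.559957) = -0.561306
  k4 = f(0.470000, 1.426186) = -0.416038
  y ← 1.690000 + (0.47/6)·(k1 + 2k2 + 2k3 + k4) = 1.432472
s=0.470000, y=1.432472:
  k1 = f(0.470000, 1.432472) = -0.418426
  k2 = f(0.705000, 1.334142) = -0.223670
  k3 = f(0.705000, 1.379909) = -0.241061
  k4 = f(0.940000, 1.319173) = 0.002366
  y ← 1.432472 + (0.47/6)·(k1 + 2k2 + 2k3 + k4) = 1.327072
y(0.94) ≈ 1.3271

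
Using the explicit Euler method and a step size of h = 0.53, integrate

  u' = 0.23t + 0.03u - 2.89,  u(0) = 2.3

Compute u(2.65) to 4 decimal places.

Euler: u_{n+1} = u_n + h·f(t_n, u_n).
t=0.000000, u=2.300000: f=-2.821000 → u ← 2.300000 + 0.53·(-2.821000) = 0.804870
t=0.530000, u=0.804870: f=-2.743954 → u ← 0.804870 + 0.53·(-2.743954) = -0.649426
t=1.060000, u=-0.649426: f=-2.665683 → u ← -0.649426 + 0.53·(-2.665683) = -2.062237
t=1.590000, u=-2.062237: f=-2.586167 → u ← -2.062237 + 0.53·(-2.586167) = -3.432906
t=2.120000, u=-3.432906: f=-2.505387 → u ← -3.432906 + 0.53·(-2.505387) = -4.760761
u(2.65) ≈ -4.7608

-4.7608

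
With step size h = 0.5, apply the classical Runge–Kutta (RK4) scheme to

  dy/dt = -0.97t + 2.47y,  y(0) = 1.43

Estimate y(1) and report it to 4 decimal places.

RK4: k1 = f(t_n, y_n); k2 = f(t_n + h/2, y_n + (h/2)·k1); k3 = f(t_n + h/2, y_n + (h/2)·k2); k4 = f(t_n + h, y_n + h·k3); y_{n+1} = y_n + (h/6)·(k1 + 2k2 + 2k3 + k4).
t=0.000000, y=1.430000:
  k1 = f(0.000000, 1.430000) = 3.532100
  k2 = f(0.250000, 2.313025) = 5.470672
  k3 = f(0.250000, 2.797668) = 6.667740
  k4 = f(0.500000, 4.763870) = 11.281759
  y ← 1.430000 + (0.5/6)·(k1 + 2k2 + 2k3 + k4) = 4.687557
t=0.500000, y=4.687557:
  k1 = f(0.500000, 4.687557) = 11.093265
  k2 = f(0.750000, 7.460873) = 17.700857
  k3 = f(0.750000, 9.112771) = 21.781044
  k4 = f(1.000000, 15.578079) = 37.507855
  y ← 4.687557 + (0.5/6)·(k1 + 2k2 + 2k3 + k4) = 15.317967
y(1) ≈ 15.3180

15.3180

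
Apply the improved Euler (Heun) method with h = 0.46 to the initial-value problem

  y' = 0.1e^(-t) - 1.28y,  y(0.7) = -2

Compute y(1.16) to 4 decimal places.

-1.1572

Heun: k1 = f(t_n, y_n); k2 = f(t_n + h, y_n + h·k1); y_{n+1} = y_n + (h/2)·(k1 + k2).
t=0.700000, y=-2.000000:
  k1 = f(0.700000, -2.000000) = 2.609659
  k2 = f(1.160000, -0.799557) = 1.054782
  y ← -2.000000 + (0.46/2)·(2.609659 + 1.054782) = -1.157179
y(1.16) ≈ -1.1572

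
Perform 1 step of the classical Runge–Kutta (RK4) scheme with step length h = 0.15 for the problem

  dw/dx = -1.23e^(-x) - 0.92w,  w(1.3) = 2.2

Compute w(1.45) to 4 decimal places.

RK4: k1 = f(x_n, w_n); k2 = f(x_n + h/2, w_n + (h/2)·k1); k3 = f(x_n + h/2, w_n + (h/2)·k2); k4 = f(x_n + h, w_n + h·k3); w_{n+1} = w_n + (h/6)·(k1 + 2k2 + 2k3 + k4).
x=1.300000, w=2.200000:
  k1 = f(1.300000, 2.200000) = -2.359214
  k2 = f(1.375000, 2.023059) = -2.172207
  k3 = f(1.375000, 2.037084) = -2.185110
  k4 = f(1.450000, 1.872233) = -2.010976
  w ← 2.200000 + (0.15/6)·(k1 + 2k2 + 2k3 + k4) = 1.872879
w(1.45) ≈ 1.8729

1.8729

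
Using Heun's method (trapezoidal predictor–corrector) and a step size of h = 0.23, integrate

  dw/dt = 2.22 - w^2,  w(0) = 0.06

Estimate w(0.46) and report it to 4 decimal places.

Heun: k1 = f(t_n, w_n); k2 = f(t_n + h, w_n + h·k1); w_{n+1} = w_n + (h/2)·(k1 + k2).
t=0.000000, w=0.060000:
  k1 = f(0.000000, 0.060000) = 2.216400
  k2 = f(0.230000, 0.569772) = 1.895360
  w ← 0.060000 + (0.23/2)·(2.216400 + 1.895360) = 0.532852
t=0.230000, w=0.532852:
  k1 = f(0.230000, 0.532852) = 1.936068
  k2 = f(0.460000, 0.978148) = 1.263226
  w ← 0.532852 + (0.23/2)·(1.936068 + 1.263226) = 0.900771
w(0.46) ≈ 0.9008

0.9008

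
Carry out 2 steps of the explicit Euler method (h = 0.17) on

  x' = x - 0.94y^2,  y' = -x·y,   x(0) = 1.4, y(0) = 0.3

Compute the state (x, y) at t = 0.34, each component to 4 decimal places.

1.8913, 0.1655

Euler on (x,y): x_{n+1} = x_n + h·x', y_{n+1} = y_n + h·y'.
0.000000: (1.400000, 0.300000); f=(1.315400, -0.420000) → (1.623618, 0.228600)
0.170000: (1.623618, 0.228600); f=(1.574496, -0.371159) → (1.891282, 0.165503)
(x(0.34), y(0.34)) ≈ (1.8913, 0.1655)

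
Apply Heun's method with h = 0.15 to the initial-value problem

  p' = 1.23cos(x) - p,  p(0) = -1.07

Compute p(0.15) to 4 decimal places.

-0.7519

Heun: k1 = f(x_n, p_n); k2 = f(x_n + h, p_n + h·k1); p_{n+1} = p_n + (h/2)·(k1 + k2).
x=0.000000, p=-1.070000:
  k1 = f(0.000000, -1.070000) = 2.300000
  k2 = f(0.150000, -0.725000) = 1.941188
  p ← -1.070000 + (0.15/2)·(2.300000 + 1.941188) = -0.751911
p(0.15) ≈ -0.7519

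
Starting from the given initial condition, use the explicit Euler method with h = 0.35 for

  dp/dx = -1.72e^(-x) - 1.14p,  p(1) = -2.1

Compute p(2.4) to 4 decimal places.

Euler: p_{n+1} = p_n + h·f(x_n, p_n).
x=1.000000, p=-2.100000: f=1.761247 → p ← -2.100000 + 0.35·1.761247 = -1.483563
x=1.350000, p=-1.483563: f=1.245369 → p ← -1.483563 + 0.35·1.245369 = -1.047684
x=1.700000, p=-1.047684: f=0.880144 → p ← -1.047684 + 0.35·0.880144 = -0.739634
x=2.050000, p=-0.739634: f=0.621758 → p ← -0.739634 + 0.35·0.621758 = -0.522018
p(2.4) ≈ -0.5220

-0.5220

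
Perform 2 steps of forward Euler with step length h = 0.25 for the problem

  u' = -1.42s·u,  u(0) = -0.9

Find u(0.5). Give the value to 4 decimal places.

-0.8201

Euler: u_{n+1} = u_n + h·f(s_n, u_n).
s=0.000000, u=-0.900000: f=0.000000 → u ← -0.900000 + 0.25·0.000000 = -0.900000
s=0.250000, u=-0.900000: f=0.319500 → u ← -0.900000 + 0.25·0.319500 = -0.820125
u(0.5) ≈ -0.8201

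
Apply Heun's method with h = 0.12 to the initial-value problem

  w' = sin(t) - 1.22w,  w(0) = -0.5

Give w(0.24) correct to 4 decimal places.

-0.3469

Heun: k1 = f(t_n, w_n); k2 = f(t_n + h, w_n + h·k1); w_{n+1} = w_n + (h/2)·(k1 + k2).
t=0.000000, w=-0.500000:
  k1 = f(0.000000, -0.500000) = 0.610000
  k2 = f(0.120000, -0.426800) = 0.640408
  w ← -0.500000 + (0.12/2)·(0.610000 + 0.640408) = -0.424976
t=0.120000, w=-0.424976:
  k1 = f(0.120000, -0.424976) = 0.638182
  k2 = f(0.240000, -0.348394) = 0.662743
  w ← -0.424976 + (0.12/2)·(0.638182 + 0.662743) = -0.346920
w(0.24) ≈ -0.3469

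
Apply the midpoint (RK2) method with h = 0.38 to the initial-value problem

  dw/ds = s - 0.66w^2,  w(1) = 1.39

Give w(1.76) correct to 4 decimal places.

1.4899

Midpoint: k1 = f(s_n, w_n); k2 = f(s_n + h/2, w_n + (h/2)·k1); w_{n+1} = w_n + h·k2.
s=1.000000, w=1.390000:
  k1 = f(1.000000, 1.390000) = -0.275186
  k2 = f(1.190000, 1.337715) = 0.008943
  w ← 1.390000 + 0.38·0.008943 = 1.393398
s=1.380000, w=1.393398:
  k1 = f(1.380000, 1.393398) = 0.098571
  k2 = f(1.570000, 1.412127) = 0.253893
  w ← 1.393398 + 0.38·0.253893 = 1.489877
w(1.76) ≈ 1.4899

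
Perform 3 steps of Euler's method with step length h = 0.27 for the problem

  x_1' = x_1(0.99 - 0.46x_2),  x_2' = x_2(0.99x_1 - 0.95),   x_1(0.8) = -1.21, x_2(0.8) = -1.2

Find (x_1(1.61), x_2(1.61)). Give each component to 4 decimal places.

-2.9291, -0.0193

Euler on (x_1,x_2): x_1_{n+1} = x_1_n + h·x_1', x_2_{n+1} = x_2_n + h·x_2'.
0.800000: (-1.210000, -1.200000); f=(-1.865820, 2.577480) → (-1.713771, -0.504080)
1.070000: (-1.713771, -0.504080); f=(-2.094018, 1.334116) → (-2.279156, -0.143869)
1.340000: (-2.279156, -0.143869); f=(-2.407199, 0.461297) → (-2.929100, -0.019319)
(x_1(1.61), x_2(1.61)) ≈ (-2.9291, -0.0193)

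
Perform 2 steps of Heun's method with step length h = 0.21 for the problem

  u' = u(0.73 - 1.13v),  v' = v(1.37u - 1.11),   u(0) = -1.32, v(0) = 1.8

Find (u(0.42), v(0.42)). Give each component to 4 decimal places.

-1.0973, 0.6474

Heun on (u,v): k1 = f(t_n, state_n); k2 = f(t_n + h, state_n + h·k1); state_{n+1} = state_n + (h/2)·(k1 + k2).
0.000000: (-1.320000, 1.800000)
  k1 = (1.721280, -5.253120)
  predictor → (-0.958531, 0.696845)
  k2 = (0.055053, -1.688586)
  → (-1.133485, 1.071121)
0.210000: (-1.133485, 1.071121)
  k1 = (0.544488, -2.852261)
  predictor → (-1.019142, 0.472146)
  k2 = (-0.200236, -1.183305)
  → (-1.097339, 0.647387)
(u(0.42), v(0.42)) ≈ (-1.0973, 0.6474)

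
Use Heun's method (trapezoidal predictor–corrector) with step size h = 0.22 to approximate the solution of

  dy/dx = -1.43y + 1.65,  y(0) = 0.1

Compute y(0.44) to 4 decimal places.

0.5847

Heun: k1 = f(x_n, y_n); k2 = f(x_n + h, y_n + h·k1); y_{n+1} = y_n + (h/2)·(k1 + k2).
x=0.000000, y=0.100000:
  k1 = f(0.000000, 0.100000) = 1.507000
  k2 = f(0.220000, 0.431540) = 1.032898
  y ← 0.100000 + (0.22/2)·(1.507000 + 1.032898) = 0.379389
x=0.220000, y=0.379389:
  k1 = f(0.220000, 0.379389) = 1.107474
  k2 = f(0.440000, 0.623033) = 0.759063
  y ← 0.379389 + (0.22/2)·(1.107474 + 0.759063) = 0.584708
y(0.44) ≈ 0.5847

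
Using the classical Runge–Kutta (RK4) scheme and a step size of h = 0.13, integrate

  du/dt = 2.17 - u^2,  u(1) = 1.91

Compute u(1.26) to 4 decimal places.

1.6613

RK4: k1 = f(t_n, u_n); k2 = f(t_n + h/2, u_n + (h/2)·k1); k3 = f(t_n + h/2, u_n + (h/2)·k2); k4 = f(t_n + h, u_n + h·k3); u_{n+1} = u_n + (h/6)·(k1 + 2k2 + 2k3 + k4).
t=1.000000, u=1.910000:
  k1 = f(1.000000, 1.910000) = -1.478100
  k2 = f(1.065000, 1.813924) = -1.120318
  k3 = f(1.065000, 1.837179) = -1.205228
  k4 = f(1.130000, 1.753320) = -0.904132
  u ← 1.910000 + (0.13/6)·(k1 + 2k2 + 2k3 + k4) = 1.757611
t=1.130000, u=1.757611:
  k1 = f(1.130000, 1.757611) = -0.919197
  k2 = f(1.195000, 1.697863) = -0.712740
  k3 = f(1.195000, 1.711283) = -0.758490
  k4 = f(1.260000, 1.659008) = -0.582306
  u ← 1.757611 + (0.13/6)·(k1 + 2k2 + 2k3 + k4) = 1.661325
u(1.26) ≈ 1.6613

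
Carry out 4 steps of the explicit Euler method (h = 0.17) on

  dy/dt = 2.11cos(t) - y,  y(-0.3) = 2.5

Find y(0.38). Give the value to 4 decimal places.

Euler: y_{n+1} = y_n + h·f(t_n, y_n).
t=-0.300000, y=2.500000: f=-0.484240 → y ← 2.500000 + 0.17·(-0.484240) = 2.417679
t=-0.130000, y=2.417679: f=-0.325484 → y ← 2.417679 + 0.17·(-0.325484) = 2.362347
t=0.040000, y=2.362347: f=-0.254035 → y ← 2.362347 + 0.17·(-0.254035) = 2.319161
t=0.210000, y=2.319161: f=-0.255516 → y ← 2.319161 + 0.17·(-0.255516) = 2.275723
y(0.38) ≈ 2.2757

2.2757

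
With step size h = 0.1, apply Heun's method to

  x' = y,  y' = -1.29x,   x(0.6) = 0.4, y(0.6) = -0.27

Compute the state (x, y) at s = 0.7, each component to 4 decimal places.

Heun on (x,y): k1 = f(s_n, state_n); k2 = f(s_n + h, state_n + h·k1); state_{n+1} = state_n + (h/2)·(k1 + k2).
0.600000: (0.400000, -0.270000)
  k1 = (-0.270000, -0.516000)
  predictor → (0.373000, -0.321600)
  k2 = (-0.321600, -0.481170)
  → (0.370420, -0.319859)
(x(0.7), y(0.7)) ≈ (0.3704, -0.3199)

0.3704, -0.3199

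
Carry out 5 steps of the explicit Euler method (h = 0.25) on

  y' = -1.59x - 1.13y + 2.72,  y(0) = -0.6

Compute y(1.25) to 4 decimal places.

Euler: y_{n+1} = y_n + h·f(x_n, y_n).
x=0.000000, y=-0.600000: f=3.398000 → y ← -0.600000 + 0.25·3.398000 = 0.249500
x=0.250000, y=0.249500: f=2.040565 → y ← 0.249500 + 0.25·2.040565 = 0.759641
x=0.500000, y=0.759641: f=1.066605 → y ← 0.759641 + 0.25·1.066605 = 1.026293
x=0.750000, y=1.026293: f=0.367789 → y ← 1.026293 + 0.25·0.367789 = 1.118240
x=1.000000, y=1.118240: f=-0.133611 → y ← 1.118240 + 0.25·(-0.133611) = 1.084837
y(1.25) ≈ 1.0848

1.0848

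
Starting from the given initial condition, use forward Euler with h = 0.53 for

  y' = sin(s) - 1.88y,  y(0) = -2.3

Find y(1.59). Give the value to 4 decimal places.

0.4633

Euler: y_{n+1} = y_n + h·f(s_n, y_n).
s=0.000000, y=-2.300000: f=4.324000 → y ← -2.300000 + 0.53·4.324000 = -0.008280
s=0.530000, y=-0.008280: f=0.521100 → y ← -0.008280 + 0.53·0.521100 = 0.267903
s=1.060000, y=0.267903: f=0.368698 → y ← 0.267903 + 0.53·0.368698 = 0.463313
y(1.59) ≈ 0.4633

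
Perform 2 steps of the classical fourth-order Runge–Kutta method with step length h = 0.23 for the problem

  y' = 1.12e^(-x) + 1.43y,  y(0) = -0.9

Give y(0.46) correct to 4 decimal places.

RK4: k1 = f(x_n, y_n); k2 = f(x_n + h/2, y_n + (h/2)·k1); k3 = f(x_n + h/2, y_n + (h/2)·k2); k4 = f(x_n + h, y_n + h·k3); y_{n+1} = y_n + (h/6)·(k1 + 2k2 + 2k3 + k4).
x=0.000000, y=-0.900000:
  k1 = f(0.000000, -0.900000) = -0.167000
  k2 = f(0.115000, -0.919205) = -0.316133
  k3 = f(0.115000, -0.936355) = -0.340658
  k4 = f(0.230000, -0.978351) = -0.509165
  y ← -0.900000 + (0.23/6)·(k1 + 2k2 + 2k3 + k4) = -0.976274
x=0.230000, y=-0.976274:
  k1 = f(0.230000, -0.976274) = -0.506194
  k2 = f(0.345000, -1.034486) = -0.686108
  k3 = f(0.345000, -1.055176) = -0.715695
  k4 = f(0.460000, -1.140883) = -0.924426
  y ← -0.976274 + (0.23/6)·(k1 + 2k2 + 2k3 + k4) = -1.138586
y(0.46) ≈ -1.1386

-1.1386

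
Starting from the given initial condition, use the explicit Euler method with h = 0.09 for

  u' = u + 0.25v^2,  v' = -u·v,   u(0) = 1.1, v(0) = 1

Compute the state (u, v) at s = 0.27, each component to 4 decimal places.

Euler on (u,v): u_{n+1} = u_n + h·u', v_{n+1} = v_n + h·v'.
0.000000: (1.100000, 1.000000); f=(1.350000, -1.100000) → (1.221500, 0.901000)
0.090000: (1.221500, 0.901000); f=(1.424450, -1.100572) → (1.349701, 0.801949)
0.180000: (1.349701, 0.801949); f=(1.510481, -1.082390) → (1.485644, 0.704533)
(u(0.27), v(0.27)) ≈ (1.4856, 0.7045)

1.4856, 0.7045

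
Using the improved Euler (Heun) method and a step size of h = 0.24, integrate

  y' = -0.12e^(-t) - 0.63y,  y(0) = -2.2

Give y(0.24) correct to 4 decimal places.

Heun: k1 = f(t_n, y_n); k2 = f(t_n + h, y_n + h·k1); y_{n+1} = y_n + (h/2)·(k1 + k2).
t=0.000000, y=-2.200000:
  k1 = f(0.000000, -2.200000) = 1.266000
  k2 = f(0.240000, -1.896160) = 1.100185
  y ← -2.200000 + (0.24/2)·(1.266000 + 1.100185) = -1.916058
y(0.24) ≈ -1.9161

-1.9161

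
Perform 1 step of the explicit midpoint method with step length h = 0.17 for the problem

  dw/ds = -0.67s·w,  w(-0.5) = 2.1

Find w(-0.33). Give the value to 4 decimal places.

2.2021

Midpoint: k1 = f(s_n, w_n); k2 = f(s_n + h/2, w_n + (h/2)·k1); w_{n+1} = w_n + h·k2.
s=-0.500000, w=2.100000:
  k1 = f(-0.500000, 2.100000) = 0.703500
  k2 = f(-0.415000, 2.159798) = 0.600532
  w ← 2.100000 + 0.17·0.600532 = 2.202090
w(-0.33) ≈ 2.2021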